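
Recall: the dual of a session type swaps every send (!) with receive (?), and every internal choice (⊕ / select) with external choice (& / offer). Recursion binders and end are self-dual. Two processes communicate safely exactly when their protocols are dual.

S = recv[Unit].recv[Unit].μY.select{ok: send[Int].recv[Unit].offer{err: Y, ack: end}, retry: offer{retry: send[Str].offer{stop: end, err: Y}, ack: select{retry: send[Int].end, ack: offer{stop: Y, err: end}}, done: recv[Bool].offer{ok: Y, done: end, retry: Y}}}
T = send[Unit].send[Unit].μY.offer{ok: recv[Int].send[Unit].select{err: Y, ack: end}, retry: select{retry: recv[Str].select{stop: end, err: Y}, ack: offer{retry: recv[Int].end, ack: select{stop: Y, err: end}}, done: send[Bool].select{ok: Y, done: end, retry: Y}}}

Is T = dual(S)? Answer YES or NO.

YES

recv[Unit] | send[Unit]  match
  recv[Unit] | send[Unit]  match
    μY | μY  match (rec unchanged)
      select{ok,retry} | offer{ok,retry}  match label sets agree
        • ok:
          send[Int] | recv[Int]  match
            recv[Unit] | send[Unit]  match
              offer{err,ack} | select{err,ack}  match label sets agree
                • err:
                  Y | Y  match
                • ack:
                  end | end  match
        • retry:
          offer{retry,ack,done} | select{retry,ack,done}  match label sets agree
            • retry:
              send[Str] | recv[Str]  match
                offer{stop,err} | select{stop,err}  match label sets agree
                  • stop:
                    end | end  match
                  • err:
                    Y | Y  match
            • ack:
              select{retry,ack} | offer{retry,ack}  match label sets agree
                • retry:
                  send[Int] | recv[Int]  match
                    end | end  match
                • ack:
                  offer{stop,err} | select{stop,err}  match label sets agree
                    • stop:
                      Y | Y  match
                    • err:
                      end | end  match
            • done:
              recv[Bool] | send[Bool]  match
                offer{ok,done,retry} | select{ok,done,retry}  match label sets agree
                  • ok:
                    Y | Y  match
                  • done:
                    end | end  match
                  • retry:
                    Y | Y  match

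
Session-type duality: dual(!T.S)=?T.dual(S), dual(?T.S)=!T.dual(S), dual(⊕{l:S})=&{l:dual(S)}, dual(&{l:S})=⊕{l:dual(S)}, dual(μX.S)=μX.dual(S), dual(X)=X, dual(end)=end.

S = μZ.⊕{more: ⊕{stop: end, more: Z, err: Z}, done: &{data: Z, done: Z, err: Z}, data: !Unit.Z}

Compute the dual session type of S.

μZ = μZ  (rec unchanged)
  ⊕{more,done,data} = &{more,done,data}  (select→offer)
    [more]
      ⊕{stop,more,err} = &{stop,more,err}  (select→offer)
        [stop]
          end self-dual
        [more]
          Z self-dual
        [err]
          Z self-dual
    [done]
      &{data,done,err} = ⊕{data,done,err}  (offer→select)
        [data]
          Z self-dual
        [done]
          Z self-dual
        [err]
          Z self-dual
    [data]
      !Unit = ?Unit
        Z self-dual

μZ.&{more: &{stop: end, more: Z, err: Z}, done: ⊕{data: Z, done: Z, err: Z}, data: ?Unit.Z}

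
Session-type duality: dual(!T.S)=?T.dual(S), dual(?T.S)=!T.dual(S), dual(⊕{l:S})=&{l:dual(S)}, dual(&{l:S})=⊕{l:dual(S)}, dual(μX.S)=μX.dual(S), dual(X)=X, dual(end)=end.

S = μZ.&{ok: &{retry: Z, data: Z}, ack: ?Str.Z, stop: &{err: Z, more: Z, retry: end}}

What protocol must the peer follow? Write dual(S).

μZ.⊕{ok: ⊕{retry: Z, data: Z}, ack: !Str.Z, stop: ⊕{err: Z, more: Z, retry: end}}

μZ → μZ  (rec unchanged)
  &{ok,ack,stop} → ⊕{ok,ack,stop}  (offer→select)
    • ok:
      &{retry,data} → ⊕{retry,data}  (offer→select)
        • retry:
          dual(Z) = Z
        • data:
          dual(Z) = Z
    • ack:
      ?Str → !Str
        dual(Z) = Z
    • stop:
      &{err,more,retry} → ⊕{err,more,retry}  (offer→select)
        • err:
          dual(Z) = Z
        • more:
          dual(Z) = Z
        • retry:
          dual(end) = end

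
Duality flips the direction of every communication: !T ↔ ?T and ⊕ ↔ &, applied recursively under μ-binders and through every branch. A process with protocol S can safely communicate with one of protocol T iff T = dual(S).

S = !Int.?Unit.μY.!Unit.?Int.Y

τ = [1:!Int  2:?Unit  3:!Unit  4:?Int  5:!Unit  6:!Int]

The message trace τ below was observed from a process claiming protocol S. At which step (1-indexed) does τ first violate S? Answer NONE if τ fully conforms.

step 1: !Int  ok  cont: ?Unit.μY.…
step 2: ?Unit  ok  cont: μY.…
step 3: !Unit  ok  cont: ?Int.μY.…
step 4: ?Int  ok  cont: μY.…
step 5: !Unit  ok  cont: ?Int.μY.…
step 6: got !Int, protocol expects ?Int  ✗

6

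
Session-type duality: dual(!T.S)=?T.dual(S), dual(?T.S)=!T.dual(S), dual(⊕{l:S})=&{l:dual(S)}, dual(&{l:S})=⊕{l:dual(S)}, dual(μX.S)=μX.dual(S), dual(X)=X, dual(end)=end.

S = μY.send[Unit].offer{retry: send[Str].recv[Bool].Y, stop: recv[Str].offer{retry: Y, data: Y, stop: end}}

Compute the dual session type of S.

μY → μY  (μ self-dual)
  send[Unit] → recv[Unit]
    offer{retry,stop} → select{retry,stop}  (offer→select)
      [retry]
        send[Str] → recv[Str]
          recv[Bool] → send[Bool]
            Y self-dual
      [stop]
        recv[Str] → send[Str]
          offer{retry,data,stop} → select{retry,data,stop}  (offer→select)
            [retry]
              Y self-dual
            [data]
              Y self-dual
            [stop]
              end self-dual

μY.recv[Unit].select{retry: recv[Str].send[Bool].Y, stop: send[Str].select{retry: Y, data: Y, stop: end}}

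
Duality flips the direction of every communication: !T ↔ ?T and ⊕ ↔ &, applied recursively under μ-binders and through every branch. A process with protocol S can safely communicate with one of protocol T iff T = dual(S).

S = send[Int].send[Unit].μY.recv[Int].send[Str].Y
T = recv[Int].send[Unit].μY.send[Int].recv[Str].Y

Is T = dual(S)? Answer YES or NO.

NO

send[Int] ‖ recv[Int]  match
  send[Unit] ‖ send[Unit]  ✗ same direction on both sides — not dual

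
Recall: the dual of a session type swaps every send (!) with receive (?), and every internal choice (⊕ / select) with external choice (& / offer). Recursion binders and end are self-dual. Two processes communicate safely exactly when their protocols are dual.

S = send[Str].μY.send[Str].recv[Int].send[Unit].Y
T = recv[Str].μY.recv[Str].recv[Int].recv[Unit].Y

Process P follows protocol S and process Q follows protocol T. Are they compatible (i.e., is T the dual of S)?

NO

send[Str] | recv[Str]  ✓
  μY | μY  ✓ (rec unchanged)
    send[Str] | recv[Str]  ✓
      recv[Int] | recv[Int]  ✗ same direction on both sides — not dual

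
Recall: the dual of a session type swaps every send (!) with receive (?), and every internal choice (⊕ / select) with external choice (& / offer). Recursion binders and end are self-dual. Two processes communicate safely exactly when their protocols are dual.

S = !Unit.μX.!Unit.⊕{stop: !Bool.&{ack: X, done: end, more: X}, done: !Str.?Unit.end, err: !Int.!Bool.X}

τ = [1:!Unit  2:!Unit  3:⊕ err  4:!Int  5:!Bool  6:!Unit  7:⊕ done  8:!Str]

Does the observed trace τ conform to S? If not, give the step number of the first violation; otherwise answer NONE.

NONE

@1 !Unit  match  now at μX.…
@2 !Unit  match  now at ⊕{stop: !Bool.&{ack: μX.…, done: end, more: μX.…}, done: !Str.?Unit.end, err: !Int.!Bool.μX.…}
@3 ⊕ err  match  now at !Int.!Bool.μX.…
@4 !Int  match  now at !Bool.μX.…
@5 !Bool  match  now at μX.…
@6 !Unit  match  now at ⊕{stop: !Bool.&{ack: μX.…, done: end, more: μX.…}, done: !Str.?Unit.end, err: !Int.!Bool.μX.…}
@7 ⊕ done  match  now at !Str.?Unit.end
@8 !Str  match  now at ?Unit.end
all 8 steps conform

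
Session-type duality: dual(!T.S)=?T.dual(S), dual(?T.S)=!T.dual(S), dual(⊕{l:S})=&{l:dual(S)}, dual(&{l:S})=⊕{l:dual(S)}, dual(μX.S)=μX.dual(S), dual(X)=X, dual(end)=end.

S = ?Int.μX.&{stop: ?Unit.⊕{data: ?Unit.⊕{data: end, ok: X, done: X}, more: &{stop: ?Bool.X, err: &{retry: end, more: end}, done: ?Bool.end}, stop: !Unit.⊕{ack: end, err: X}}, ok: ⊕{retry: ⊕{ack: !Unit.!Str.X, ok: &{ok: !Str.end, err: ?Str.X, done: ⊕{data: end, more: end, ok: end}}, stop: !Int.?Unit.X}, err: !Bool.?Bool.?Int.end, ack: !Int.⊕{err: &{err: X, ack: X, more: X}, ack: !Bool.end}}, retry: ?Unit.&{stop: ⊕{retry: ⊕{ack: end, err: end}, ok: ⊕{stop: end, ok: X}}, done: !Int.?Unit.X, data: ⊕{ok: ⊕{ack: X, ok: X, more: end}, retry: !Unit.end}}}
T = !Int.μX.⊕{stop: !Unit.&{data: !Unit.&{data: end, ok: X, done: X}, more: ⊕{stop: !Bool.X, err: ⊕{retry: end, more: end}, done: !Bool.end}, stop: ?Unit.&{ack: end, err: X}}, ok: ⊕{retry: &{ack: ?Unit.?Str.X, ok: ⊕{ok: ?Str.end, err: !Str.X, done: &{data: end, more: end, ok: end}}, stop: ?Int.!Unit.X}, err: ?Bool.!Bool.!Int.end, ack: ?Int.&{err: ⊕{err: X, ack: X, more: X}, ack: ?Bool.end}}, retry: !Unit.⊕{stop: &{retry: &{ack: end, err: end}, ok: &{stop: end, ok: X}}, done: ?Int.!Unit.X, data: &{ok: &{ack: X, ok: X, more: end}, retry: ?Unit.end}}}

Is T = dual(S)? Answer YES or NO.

?Int ‖ !Int  ok
  μX ‖ μX  ok (binder kept)
    &{stop,ok,retry} ‖ ⊕{stop,ok,retry}  ok label sets agree
      case stop:
        ?Unit ‖ !Unit  ok
          ⊕{data,more,stop} ‖ &{data,more,stop}  ok label sets agree
            case data:
              ?Unit ‖ !Unit  ok
                ⊕{data,ok,done} ‖ &{data,ok,done}  ok label sets agree
                  case data:
                    end ‖ end  ok
                  case ok:
                    X ‖ X  ok
                  case done:
                    X ‖ X  ok
            case more:
              &{stop,err,done} ‖ ⊕{stop,err,done}  ok label sets agree
                case stop:
                  ?Bool ‖ !Bool  ok
                    X ‖ X  ok
                case err:
                  &{retry,more} ‖ ⊕{retry,more}  ok label sets agree
                    case retry:
                      end ‖ end  ok
                    case more:
                      end ‖ end  ok
                case done:
                  ?Bool ‖ !Bool  ok
                    end ‖ end  ok
            case stop:
              !Unit ‖ ?Unit  ok
                ⊕{ack,err} ‖ &{ack,err}  ok label sets agree
                  case ack:
                    end ‖ end  ok
                  case err:
                    X ‖ X  ok
      case ok:
        ⊕{retry,err,ack} ‖ ⊕{retry,err,ack}  ✗ choice polarity not flipped — not dual

NO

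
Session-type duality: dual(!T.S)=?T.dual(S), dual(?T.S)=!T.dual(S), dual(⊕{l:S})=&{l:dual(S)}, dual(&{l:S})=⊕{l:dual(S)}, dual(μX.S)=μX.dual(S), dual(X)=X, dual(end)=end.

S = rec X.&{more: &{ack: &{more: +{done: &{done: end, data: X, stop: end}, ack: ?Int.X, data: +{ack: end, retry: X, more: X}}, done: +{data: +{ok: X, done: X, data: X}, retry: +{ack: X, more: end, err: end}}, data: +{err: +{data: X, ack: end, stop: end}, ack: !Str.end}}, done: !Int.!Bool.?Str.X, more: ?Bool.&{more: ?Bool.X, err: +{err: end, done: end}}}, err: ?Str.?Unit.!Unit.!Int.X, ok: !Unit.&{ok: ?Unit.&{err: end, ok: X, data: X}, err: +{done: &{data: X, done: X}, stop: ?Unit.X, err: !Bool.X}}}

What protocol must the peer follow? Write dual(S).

rec X → rec X  (rec unchanged)
  &{more,err,ok} → +{more,err,ok}  (offer→select)
    • more:
      &{ack,done,more} → +{ack,done,more}  (offer→select)
        • ack:
          &{more,done,data} → +{more,done,data}  (offer→select)
            • more:
              +{done,ack,data} → &{done,ack,data}  (⊕→&)
                • done:
                  &{done,data,stop} → +{done,data,stop}  (offer→select)
                    • done:
                      end ↦ end
                    • data:
                      X ↦ X
                    • stop:
                      end ↦ end
                • ack:
                  ?Int → !Int
                    X ↦ X
                • data:
                  +{ack,retry,more} → &{ack,retry,more}  (⊕→&)
                    • ack:
                      end ↦ end
                    • retry:
                      X ↦ X
                    • more:
                      X ↦ X
            • done:
              +{data,retry} → &{data,retry}  (⊕→&)
                • data:
                  +{ok,done,data} → &{ok,done,data}  (⊕→&)
                    • ok:
                      X ↦ X
                    • done:
                      X ↦ X
                    • data:
                      X ↦ X
                • retry:
                  +{ack,more,err} → &{ack,more,err}  (⊕→&)
                    • ack:
                      X ↦ X
                    • more:
                      end ↦ end
                    • err:
                      end ↦ end
            • data:
              +{err,ack} → &{err,ack}  (⊕→&)
                • err:
                  +{data,ack,stop} → &{data,ack,stop}  (⊕→&)
                    • data:
                      X ↦ X
                    • ack:
                      end ↦ end
                    • stop:
                      end ↦ end
                • ack:
                  !Str → ?Str
                    end ↦ end
        • done:
          !Int → ?Int
            !Bool → ?Bool
              ?Str → !Str
                X ↦ X
        • more:
          ?Bool → !Bool
            &{more,err} → +{more,err}  (offer→select)
              • more:
                ?Bool → !Bool
                  X ↦ X
              • err:
                +{err,done} → &{err,done}  (⊕→&)
                  • err:
                    end ↦ end
                  • done:
                    end ↦ end
    • err:
      ?Str → !Str
        ?Unit → !Unit
          !Unit → ?Unit
            !Int → ?Int
              X ↦ X
    • ok:
      !Unit → ?Unit
        &{ok,err} → +{ok,err}  (offer→select)
          • ok:
            ?Unit → !Unit
              &{err,ok,data} → +{err,ok,data}  (offer→select)
                • err:
                  end ↦ end
                • ok:
                  X ↦ X
                • data:
                  X ↦ X
          • err:
            +{done,stop,err} → &{done,stop,err}  (⊕→&)
              • done:
                &{data,done} → +{data,done}  (offer→select)
                  • data:
                    X ↦ X
                  • done:
                    X ↦ X
              • stop:
                ?Unit → !Unit
                  X ↦ X
              • err:
                !Bool → ?Bool
                  X ↦ X

rec X.+{more: +{ack: +{more: &{done: +{done: end, data: X, stop: end}, ack: !Int.X, data: &{ack: end, retry: X, more: X}}, done: &{data: &{ok: X, done: X, data: X}, retry: &{ack: X, more: end, err: end}}, data: &{err: &{data: X, ack: end, stop: end}, ack: ?Str.end}}, done: ?Int.?Bool.!Str.X, more: !Bool.+{more: !Bool.X, err: &{err: end, done: end}}}, err: !Str.!Unit.?Unit.?Int.X, ok: ?Unit.+{ok: !Unit.+{err: end, ok: X, data: X}, err: &{done: +{data: X, done: X}, stop: !Unit.X, err: ?Bool.X}}}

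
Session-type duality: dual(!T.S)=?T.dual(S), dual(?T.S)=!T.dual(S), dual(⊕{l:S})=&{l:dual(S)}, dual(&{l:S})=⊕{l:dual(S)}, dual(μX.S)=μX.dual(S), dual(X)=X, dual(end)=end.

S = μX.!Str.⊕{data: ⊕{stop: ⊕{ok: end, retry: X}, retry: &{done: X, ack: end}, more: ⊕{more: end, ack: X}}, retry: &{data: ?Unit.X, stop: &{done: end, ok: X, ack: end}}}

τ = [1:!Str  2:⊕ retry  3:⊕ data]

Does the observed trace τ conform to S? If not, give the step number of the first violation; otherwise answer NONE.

step 1: !Str  ✓  now at ⊕{data: ⊕{stop: ⊕{ok: end, retry: μX.…}, retry: &{done: μX.…, ack: end}, more: ⊕{more: end, ack: μX.…}}, retry: &{data: ?Unit.μX.…, stop: &{done: end, ok: μX.…, ack: end}}}
step 2: ⊕ retry  ✓  now at &{data: ?Unit.μX.…, stop: &{done: end, ok: μX.…, ack: end}}
step 3: got ⊕ data, protocol expects & data or & stop  ✗

3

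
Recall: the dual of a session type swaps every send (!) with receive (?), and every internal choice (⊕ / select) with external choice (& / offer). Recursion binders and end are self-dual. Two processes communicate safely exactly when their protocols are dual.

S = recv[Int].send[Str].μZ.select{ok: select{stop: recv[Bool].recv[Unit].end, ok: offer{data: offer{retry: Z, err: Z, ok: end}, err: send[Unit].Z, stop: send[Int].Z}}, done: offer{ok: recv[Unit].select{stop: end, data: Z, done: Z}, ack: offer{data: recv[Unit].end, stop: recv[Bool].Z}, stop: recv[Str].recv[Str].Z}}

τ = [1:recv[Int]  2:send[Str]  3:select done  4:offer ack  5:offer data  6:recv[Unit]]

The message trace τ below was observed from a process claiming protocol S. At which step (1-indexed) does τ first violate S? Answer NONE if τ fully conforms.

NONE

@1 recv[Int]  match  cont: send[Str].μZ.…
@2 send[Str]  match  cont: μZ.…
@3 select done  match  cont: offer{ok: recv[Unit].select{stop: end, data: μZ.…, done: μZ.…}, ack: offer{data: recv[Unit].end, stop: recv[Bool].μZ.…}, stop: recv[Str].recv[Str].μZ.…}
@4 offer ack  match  cont: offer{data: recv[Unit].end, stop: recv[Bool].μZ.…}
@5 offer data  match  cont: recv[Unit].end
@6 recv[Unit]  match  cont: end
τ conforms to S (length 6)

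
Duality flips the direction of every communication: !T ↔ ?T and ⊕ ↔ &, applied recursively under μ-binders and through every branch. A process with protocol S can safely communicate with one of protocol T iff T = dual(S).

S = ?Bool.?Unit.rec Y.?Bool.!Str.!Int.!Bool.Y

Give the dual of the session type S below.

!Bool.!Unit.rec Y.!Bool.?Str.?Int.?Bool.Y

?Bool → !Bool
  ?Unit → !Unit
    rec Y → rec Y  (rec unchanged)
      ?Bool → !Bool
        !Str → ?Str
          !Int → ?Int
            !Bool → ?Bool
              Y self-dual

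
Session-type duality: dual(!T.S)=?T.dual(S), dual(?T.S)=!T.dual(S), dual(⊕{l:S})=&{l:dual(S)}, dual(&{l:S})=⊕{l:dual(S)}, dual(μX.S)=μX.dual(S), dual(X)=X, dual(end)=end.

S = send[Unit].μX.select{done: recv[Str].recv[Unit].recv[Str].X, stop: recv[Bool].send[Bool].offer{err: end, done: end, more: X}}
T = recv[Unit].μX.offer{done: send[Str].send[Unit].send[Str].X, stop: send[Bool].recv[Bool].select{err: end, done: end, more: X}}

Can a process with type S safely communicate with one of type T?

send[Unit] vs recv[Unit]  ✓
  μX vs μX  ✓ (μ self-dual)
    select{done,stop} vs offer{done,stop}  ✓ label sets agree
      [done]
        recv[Str] vs send[Str]  ✓
          recv[Unit] vs send[Unit]  ✓
            recv[Str] vs send[Str]  ✓
              X vs X  ✓
      [stop]
        recv[Bool] vs send[Bool]  ✓
          send[Bool] vs recv[Bool]  ✓
            offer{err,done,more} vs select{err,done,more}  ✓ label sets agree
              [err]
                end vs end  ✓
              [done]
                end vs end  ✓
              [more]
                X vs X  ✓

YES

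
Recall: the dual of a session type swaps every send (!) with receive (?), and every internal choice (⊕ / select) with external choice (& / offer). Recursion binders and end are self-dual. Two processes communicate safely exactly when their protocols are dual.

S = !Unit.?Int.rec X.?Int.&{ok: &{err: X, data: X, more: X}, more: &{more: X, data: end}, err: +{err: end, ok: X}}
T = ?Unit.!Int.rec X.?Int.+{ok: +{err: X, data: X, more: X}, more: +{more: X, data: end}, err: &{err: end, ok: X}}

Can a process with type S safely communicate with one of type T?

!Unit | ?Unit  ✓
  ?Int | !Int  ✓
    rec X | rec X  ✓ (rec unchanged)
      ?Int | ?Int  ✗ same direction on both sides — not dual

NO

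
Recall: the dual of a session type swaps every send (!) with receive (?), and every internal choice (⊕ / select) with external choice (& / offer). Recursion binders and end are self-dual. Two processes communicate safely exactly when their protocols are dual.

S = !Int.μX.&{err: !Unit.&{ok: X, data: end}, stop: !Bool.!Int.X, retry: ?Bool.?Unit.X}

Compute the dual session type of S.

?Int.μX.⊕{err: ?Unit.⊕{ok: X, data: end}, stop: ?Bool.?Int.X, retry: !Bool.!Unit.X}

!Int → ?Int
  μX → μX  (μ self-dual)
    &{err,stop,retry} → ⊕{err,stop,retry}  (&→⊕)
      • err:
        !Unit → ?Unit
          &{ok,data} → ⊕{ok,data}  (&→⊕)
            • ok:
              X ↦ X
            • data:
              end ↦ end
      • stop:
        !Bool → ?Bool
          !Int → ?Int
            X ↦ X
      • retry:
        ?Bool → !Bool
          ?Unit → !Unit
            X ↦ X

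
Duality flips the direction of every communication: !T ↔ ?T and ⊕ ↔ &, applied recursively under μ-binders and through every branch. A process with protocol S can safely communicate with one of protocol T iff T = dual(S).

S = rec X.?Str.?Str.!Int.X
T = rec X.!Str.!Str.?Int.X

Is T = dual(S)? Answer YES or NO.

YES

rec X vs rec X  ✓ (μ self-dual)
  ?Str vs !Str  ✓
    ?Str vs !Str  ✓
      !Int vs ?Int  ✓
        X vs X  ✓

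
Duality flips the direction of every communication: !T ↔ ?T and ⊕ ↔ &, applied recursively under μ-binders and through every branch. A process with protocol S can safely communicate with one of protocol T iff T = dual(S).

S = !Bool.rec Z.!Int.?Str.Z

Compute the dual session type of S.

?Bool.rec Z.?Int.!Str.Z

!Bool ↦ ?Bool
  rec Z ↦ rec Z  (rec unchanged)
    !Int ↦ ?Int
      ?Str ↦ !Str
        Z ↦ Z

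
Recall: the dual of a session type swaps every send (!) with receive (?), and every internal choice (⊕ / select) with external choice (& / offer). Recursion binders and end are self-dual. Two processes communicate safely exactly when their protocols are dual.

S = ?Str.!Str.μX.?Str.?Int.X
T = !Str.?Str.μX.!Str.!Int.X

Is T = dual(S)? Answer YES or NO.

?Str ‖ !Str  ok
  !Str ‖ ?Str  ok
    μX ‖ μX  ok (rec unchanged)
      ?Str ‖ !Str  ok
        ?Int ‖ !Int  ok
          X ‖ X  ok

YES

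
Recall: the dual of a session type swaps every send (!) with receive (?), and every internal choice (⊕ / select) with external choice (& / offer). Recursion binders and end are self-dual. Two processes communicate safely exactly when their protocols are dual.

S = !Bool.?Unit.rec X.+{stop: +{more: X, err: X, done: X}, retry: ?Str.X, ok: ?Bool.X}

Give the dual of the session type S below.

!Bool = ?Bool
  ?Unit = !Unit
    rec X = rec X  (rec unchanged)
      +{stop,retry,ok} = &{stop,retry,ok}  (internal→external)
        case stop:
          +{more,err,done} = &{more,err,done}  (internal→external)
            case more:
              dual(X) = X
            case err:
              dual(X) = X
            case done:
              dual(X) = X
        case retry:
          ?Str = !Str
            dual(X) = X
        case ok:
          ?Bool = !Bool
            dual(X) = X

?Bool.!Unit.rec X.&{stop: &{more: X, err: X, done: X}, retry: !Str.X, ok: !Bool.X}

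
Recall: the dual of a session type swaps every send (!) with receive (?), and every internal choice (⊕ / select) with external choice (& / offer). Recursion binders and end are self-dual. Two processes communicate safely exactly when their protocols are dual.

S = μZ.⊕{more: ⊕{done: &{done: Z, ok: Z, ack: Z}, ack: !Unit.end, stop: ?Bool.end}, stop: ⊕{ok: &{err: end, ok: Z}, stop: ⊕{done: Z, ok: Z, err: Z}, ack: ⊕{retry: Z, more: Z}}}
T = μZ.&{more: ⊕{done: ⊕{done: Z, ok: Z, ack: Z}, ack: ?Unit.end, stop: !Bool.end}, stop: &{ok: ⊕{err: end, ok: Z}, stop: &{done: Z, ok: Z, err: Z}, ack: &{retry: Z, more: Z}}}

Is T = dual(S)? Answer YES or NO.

μZ vs μZ  ✓ (rec unchanged)
  ⊕{more,stop} vs &{more,stop}  ✓ label sets agree
    [more]
      ⊕{done,ack,stop} vs ⊕{done,ack,stop}  ✗ choice polarity not flipped — not dual

NO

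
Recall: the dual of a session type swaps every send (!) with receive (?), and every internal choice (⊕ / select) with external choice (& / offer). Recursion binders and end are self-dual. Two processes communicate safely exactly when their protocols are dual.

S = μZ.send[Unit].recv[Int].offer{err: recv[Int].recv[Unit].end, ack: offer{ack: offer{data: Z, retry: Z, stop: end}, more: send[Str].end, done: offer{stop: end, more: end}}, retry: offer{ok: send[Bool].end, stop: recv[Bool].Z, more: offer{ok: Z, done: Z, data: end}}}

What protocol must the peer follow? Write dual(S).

μZ.recv[Unit].send[Int].select{err: send[Int].send[Unit].end, ack: select{ack: select{data: Z, retry: Z, stop: end}, more: recv[Str].end, done: select{stop: end, more: end}}, retry: select{ok: recv[Bool].end, stop: send[Bool].Z, more: select{ok: Z, done: Z, data: end}}}

μZ → μZ  (binder kept)
  send[Unit] → recv[Unit]
    recv[Int] → send[Int]
      offer{err,ack,retry} → select{err,ack,retry}  (&→⊕)
        • err:
          recv[Int] → send[Int]
            recv[Unit] → send[Unit]
              dual(end) = end
        • ack:
          offer{ack,more,done} → select{ack,more,done}  (&→⊕)
            • ack:
              offer{data,retry,stop} → select{data,retry,stop}  (&→⊕)
                • data:
                  dual(Z) = Z
                • retry:
                  dual(Z) = Z
                • stop:
                  dual(end) = end
            • more:
              send[Str] → recv[Str]
                dual(end) = end
            • done:
              offer{stop,more} → select{stop,more}  (&→⊕)
                • stop:
                  dual(end) = end
                • more:
                  dual(end) = end
        • retry:
          offer{ok,stop,more} → select{ok,stop,more}  (&→⊕)
            • ok:
              send[Bool] → recv[Bool]
                dual(end) = end
            • stop:
              recv[Bool] → send[Bool]
                dual(Z) = Z
            • more:
              offer{ok,done,data} → select{ok,done,data}  (&→⊕)
                • ok:
                  dual(Z) = Z
                • done:
                  dual(Z) = Z
                • data:
                  dual(end) = end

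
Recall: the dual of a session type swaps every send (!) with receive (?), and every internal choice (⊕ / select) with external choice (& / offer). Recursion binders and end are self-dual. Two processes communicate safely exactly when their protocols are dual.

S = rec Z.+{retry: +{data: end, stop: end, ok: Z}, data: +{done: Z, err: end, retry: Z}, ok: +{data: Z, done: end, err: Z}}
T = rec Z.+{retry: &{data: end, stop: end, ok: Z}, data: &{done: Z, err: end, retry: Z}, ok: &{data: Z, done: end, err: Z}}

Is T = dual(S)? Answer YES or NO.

rec Z | rec Z  match (binder kept)
  +{retry,data,ok} | +{retry,data,ok}  ✗ choice polarity not flipped — not dual

NO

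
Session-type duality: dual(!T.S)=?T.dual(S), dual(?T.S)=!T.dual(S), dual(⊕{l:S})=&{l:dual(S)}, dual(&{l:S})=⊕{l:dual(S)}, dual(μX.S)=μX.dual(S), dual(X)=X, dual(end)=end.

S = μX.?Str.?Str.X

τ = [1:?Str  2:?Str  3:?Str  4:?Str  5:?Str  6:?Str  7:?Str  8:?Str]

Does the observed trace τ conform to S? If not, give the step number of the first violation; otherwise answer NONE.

[1] ?Str  match  residual = ?Str.μX.…
[2] ?Str  match  residual = μX.…
[3] ?Str  match  residual = ?Str.μX.…
[4] ?Str  match  residual = μX.…
[5] ?Str  match  residual = ?Str.μX.…
[6] ?Str  match  residual = μX.…
[7] ?Str  match  residual = ?Str.μX.…
[8] ?Str  match  residual = μX.…
trace exhausted — no violation

NONE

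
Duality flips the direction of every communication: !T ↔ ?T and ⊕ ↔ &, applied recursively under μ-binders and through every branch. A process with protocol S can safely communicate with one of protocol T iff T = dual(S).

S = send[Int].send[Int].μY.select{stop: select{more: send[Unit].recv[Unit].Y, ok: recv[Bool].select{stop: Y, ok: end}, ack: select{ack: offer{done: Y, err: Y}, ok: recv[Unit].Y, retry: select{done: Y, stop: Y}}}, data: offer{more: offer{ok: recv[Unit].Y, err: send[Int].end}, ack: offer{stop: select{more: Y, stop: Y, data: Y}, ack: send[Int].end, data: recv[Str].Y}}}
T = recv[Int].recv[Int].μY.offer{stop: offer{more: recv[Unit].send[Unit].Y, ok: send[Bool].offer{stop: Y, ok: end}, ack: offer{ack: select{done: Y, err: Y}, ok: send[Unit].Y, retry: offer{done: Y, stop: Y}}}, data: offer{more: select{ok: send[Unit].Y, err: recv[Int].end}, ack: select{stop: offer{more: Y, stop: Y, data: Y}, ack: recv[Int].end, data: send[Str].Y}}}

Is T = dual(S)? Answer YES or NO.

send[Int] ‖ recv[Int]  match
  send[Int] ‖ recv[Int]  match
    μY ‖ μY  match (binder kept)
      select{stop,data} ‖ offer{stop,data}  match labels match
        case stop:
          select{more,ok,ack} ‖ offer{more,ok,ack}  match labels match
            case more:
              send[Unit] ‖ recv[Unit]  match
                recv[Unit] ‖ send[Unit]  match
                  Y ‖ Y  match
            case ok:
              recv[Bool] ‖ send[Bool]  match
                select{stop,ok} ‖ offer{stop,ok}  match labels match
                  case stop:
                    Y ‖ Y  match
                  case ok:
                    end ‖ end  match
            case ack:
              select{ack,ok,retry} ‖ offer{ack,ok,retry}  match labels match
                case ack:
                  offer{done,err} ‖ select{done,err}  match labels match
                    case done:
                      Y ‖ Y  match
                    case err:
                      Y ‖ Y  match
                case ok:
                  recv[Unit] ‖ send[Unit]  match
                    Y ‖ Y  match
                case retry:
                  select{done,stop} ‖ offer{done,stop}  match labels match
                    case done:
                      Y ‖ Y  match
                    case stop:
                      Y ‖ Y  match
        case data:
          offer{more,ack} ‖ offer{more,ack}  ✗ choice polarity not flipped — not dual

NO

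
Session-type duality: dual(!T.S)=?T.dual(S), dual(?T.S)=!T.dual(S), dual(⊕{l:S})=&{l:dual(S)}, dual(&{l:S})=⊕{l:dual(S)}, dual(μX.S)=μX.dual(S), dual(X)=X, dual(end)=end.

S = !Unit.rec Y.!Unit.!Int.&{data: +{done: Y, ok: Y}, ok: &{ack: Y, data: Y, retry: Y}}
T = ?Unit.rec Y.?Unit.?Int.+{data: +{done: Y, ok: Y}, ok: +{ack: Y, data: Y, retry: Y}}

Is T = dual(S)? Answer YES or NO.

!Unit ‖ ?Unit  ✓
  rec Y ‖ rec Y  ✓ (rec unchanged)
    !Unit ‖ ?Unit  ✓
      !Int ‖ ?Int  ✓
        &{data,ok} ‖ +{data,ok}  ✓ same labels
          case data:
            +{done,ok} ‖ +{done,ok}  ✗ choice polarity not flipped — not dual

NO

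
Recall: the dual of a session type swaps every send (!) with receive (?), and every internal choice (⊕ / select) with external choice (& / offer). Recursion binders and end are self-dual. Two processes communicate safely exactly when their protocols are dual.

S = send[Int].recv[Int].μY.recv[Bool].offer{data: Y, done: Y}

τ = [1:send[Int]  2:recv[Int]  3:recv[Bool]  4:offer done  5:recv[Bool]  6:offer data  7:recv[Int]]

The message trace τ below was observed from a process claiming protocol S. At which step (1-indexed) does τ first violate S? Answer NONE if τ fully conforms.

@1 send[Int]  ✓  now at recv[Int].μY.…
@2 recv[Int]  ✓  now at μY.…
@3 recv[Bool]  ✓  now at offer{data: μY.…, done: μY.…}
@4 offer done  ✓  now at μY.…
@5 recv[Bool]  ✓  now at offer{data: μY.…, done: μY.…}
@6 offer data  ✓  now at μY.…
@7 got recv[Int], protocol expects recv[Bool]  ✗

7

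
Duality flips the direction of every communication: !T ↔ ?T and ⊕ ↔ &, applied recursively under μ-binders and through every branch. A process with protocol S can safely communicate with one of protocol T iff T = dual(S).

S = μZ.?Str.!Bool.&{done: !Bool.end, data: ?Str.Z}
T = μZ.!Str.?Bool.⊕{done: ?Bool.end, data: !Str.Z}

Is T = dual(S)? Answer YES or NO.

YES

μZ | μZ  ✓ (rec unchanged)
  ?Str | !Str  ✓
    !Bool | ?Bool  ✓
      &{done,data} | ⊕{done,data}  ✓ same labels
        [done]
          !Bool | ?Bool  ✓
            end | end  ✓
        [data]
          ?Str | !Str  ✓
            Z | Z  ✓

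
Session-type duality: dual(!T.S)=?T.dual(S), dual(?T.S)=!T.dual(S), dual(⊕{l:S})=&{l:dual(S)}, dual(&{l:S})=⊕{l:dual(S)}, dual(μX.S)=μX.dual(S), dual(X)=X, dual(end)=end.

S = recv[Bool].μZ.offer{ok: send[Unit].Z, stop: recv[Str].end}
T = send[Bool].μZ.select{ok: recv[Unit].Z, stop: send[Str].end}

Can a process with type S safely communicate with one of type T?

YES

recv[Bool] ‖ send[Bool]  match
  μZ ‖ μZ  match (binder kept)
    offer{ok,stop} ‖ select{ok,stop}  match label sets agree
      case ok:
        send[Unit] ‖ recv[Unit]  match
          Z ‖ Z  match
      case stop:
        recv[Str] ‖ send[Str]  match
          end ‖ end  match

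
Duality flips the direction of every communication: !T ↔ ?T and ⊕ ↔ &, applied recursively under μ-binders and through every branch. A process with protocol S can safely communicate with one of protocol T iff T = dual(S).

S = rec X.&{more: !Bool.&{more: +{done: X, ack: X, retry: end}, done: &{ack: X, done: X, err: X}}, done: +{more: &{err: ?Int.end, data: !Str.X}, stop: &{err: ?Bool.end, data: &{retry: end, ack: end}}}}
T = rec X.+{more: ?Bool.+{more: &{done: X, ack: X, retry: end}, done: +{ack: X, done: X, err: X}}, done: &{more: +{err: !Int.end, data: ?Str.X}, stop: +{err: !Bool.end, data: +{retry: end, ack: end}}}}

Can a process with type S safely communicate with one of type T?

rec X ‖ rec X  ✓ (binder kept)
  &{more,done} ‖ +{more,done}  ✓ labels match
    [more]
      !Bool ‖ ?Bool  ✓
        &{more,done} ‖ +{more,done}  ✓ labels match
          [more]
            +{done,ack,retry} ‖ &{done,ack,retry}  ✓ labels match
              [done]
                X ‖ X  ✓
              [ack]
                X ‖ X  ✓
              [retry]
                end ‖ end  ✓
          [done]
            &{ack,done,err} ‖ +{ack,done,err}  ✓ labels match
              [ack]
                X ‖ X  ✓
              [done]
                X ‖ X  ✓
              [err]
                X ‖ X  ✓
    [done]
      +{more,stop} ‖ &{more,stop}  ✓ labels match
        [more]
          &{err,data} ‖ +{err,data}  ✓ labels match
            [err]
              ?Int ‖ !Int  ✓
                end ‖ end  ✓
            [data]
              !Str ‖ ?Str  ✓
                X ‖ X  ✓
        [stop]
          &{err,data} ‖ +{err,data}  ✓ labels match
            [err]
              ?Bool ‖ !Bool  ✓
                end ‖ end  ✓
            [data]
              &{retry,ack} ‖ +{retry,ack}  ✓ labels match
                [retry]
                  end ‖ end  ✓
                [ack]
                  end ‖ end  ✓

YES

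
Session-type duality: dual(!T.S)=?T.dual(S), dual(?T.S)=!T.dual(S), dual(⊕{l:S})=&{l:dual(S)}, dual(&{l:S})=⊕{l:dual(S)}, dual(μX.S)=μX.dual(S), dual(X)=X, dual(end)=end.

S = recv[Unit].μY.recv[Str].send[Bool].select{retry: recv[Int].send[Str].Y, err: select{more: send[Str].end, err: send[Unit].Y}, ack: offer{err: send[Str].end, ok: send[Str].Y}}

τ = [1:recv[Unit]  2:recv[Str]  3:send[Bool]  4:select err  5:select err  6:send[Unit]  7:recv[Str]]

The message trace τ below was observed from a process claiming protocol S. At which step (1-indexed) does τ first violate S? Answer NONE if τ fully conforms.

NONE

@1 recv[Unit]  ✓  cont: μY.…
@2 recv[Str]  ✓  cont: send[Bool].select{retry: recv[Int].send[Str].μY.…, err: select{more: send[Str].end, err: send[Unit].μY.…}, ack: offer{err: send[Str].end, ok: send[Str].μY.…}}
@3 send[Bool]  ✓  cont: select{retry: recv[Int].send[Str].μY.…, err: select{more: send[Str].end, err: send[Unit].μY.…}, ack: offer{err: send[Str].end, ok: send[Str].μY.…}}
@4 select err  ✓  cont: select{more: send[Str].end, err: send[Unit].μY.…}
@5 select err  ✓  cont: send[Unit].μY.…
@6 send[Unit]  ✓  cont: μY.…
@7 recv[Str]  ✓  cont: send[Bool].select{retry: recv[Int].send[Str].μY.…, err: select{more: send[Str].end, err: send[Unit].μY.…}, ack: offer{err: send[Str].end, ok: send[Str].μY.…}}
trace exhausted — no violation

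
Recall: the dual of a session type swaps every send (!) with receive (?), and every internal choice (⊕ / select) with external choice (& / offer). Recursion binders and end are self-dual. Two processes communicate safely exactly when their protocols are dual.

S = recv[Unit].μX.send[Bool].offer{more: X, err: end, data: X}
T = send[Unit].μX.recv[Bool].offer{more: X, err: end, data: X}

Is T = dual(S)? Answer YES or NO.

NO

recv[Unit] vs send[Unit]  match
  μX vs μX  match (μ self-dual)
    send[Bool] vs recv[Bool]  match
      offer{more,err,data} vs offer{more,err,data}  ✗ choice polarity not flipped — not dual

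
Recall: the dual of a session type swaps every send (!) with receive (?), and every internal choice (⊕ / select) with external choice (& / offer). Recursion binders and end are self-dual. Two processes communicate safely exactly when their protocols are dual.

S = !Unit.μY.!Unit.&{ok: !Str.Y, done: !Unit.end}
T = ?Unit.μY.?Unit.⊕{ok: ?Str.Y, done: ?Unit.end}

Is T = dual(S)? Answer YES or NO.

!Unit ‖ ?Unit  ✓
  μY ‖ μY  ✓ (binder kept)
    !Unit ‖ ?Unit  ✓
      &{ok,done} ‖ ⊕{ok,done}  ✓ same labels
        [ok]
          !Str ‖ ?Str  ✓
            Y ‖ Y  ✓
        [done]
          !Unit ‖ ?Unit  ✓
            end ‖ end  ✓

YES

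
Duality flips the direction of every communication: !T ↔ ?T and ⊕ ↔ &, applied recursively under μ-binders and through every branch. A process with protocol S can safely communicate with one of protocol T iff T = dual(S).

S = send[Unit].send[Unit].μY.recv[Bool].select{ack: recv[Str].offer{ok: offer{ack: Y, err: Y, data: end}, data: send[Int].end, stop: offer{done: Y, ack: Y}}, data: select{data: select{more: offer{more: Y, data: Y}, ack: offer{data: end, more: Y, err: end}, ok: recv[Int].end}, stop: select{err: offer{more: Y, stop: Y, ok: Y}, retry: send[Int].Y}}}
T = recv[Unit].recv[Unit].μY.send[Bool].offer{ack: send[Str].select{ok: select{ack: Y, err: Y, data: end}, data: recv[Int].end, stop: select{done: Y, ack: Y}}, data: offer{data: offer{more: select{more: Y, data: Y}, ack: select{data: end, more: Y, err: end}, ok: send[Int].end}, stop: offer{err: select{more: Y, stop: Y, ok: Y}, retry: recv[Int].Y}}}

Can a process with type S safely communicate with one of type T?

YES

send[Unit] | recv[Unit]  match
  send[Unit] | recv[Unit]  match
    μY | μY  match (binder kept)
      recv[Bool] | send[Bool]  match
        select{ack,data} | offer{ack,data}  match labels match
          case ack:
            recv[Str] | send[Str]  match
              offer{ok,data,stop} | select{ok,data,stop}  match labels match
                case ok:
                  offer{ack,err,data} | select{ack,err,data}  match labels match
                    case ack:
                      Y | Y  match
                    case err:
                      Y | Y  match
                    case data:
                      end | end  match
                case data:
                  send[Int] | recv[Int]  match
                    end | end  match
                case stop:
                  offer{done,ack} | select{done,ack}  match labels match
                    case done:
                      Y | Y  match
                    case ack:
                      Y | Y  match
          case data:
            select{data,stop} | offer{data,stop}  match labels match
              case data:
                select{more,ack,ok} | offer{more,ack,ok}  match labels match
                  case more:
                    offer{more,data} | select{more,data}  match labels match
                      case more:
                        Y | Y  match
                      case data:
                        Y | Y  match
                  case ack:
                    offer{data,more,err} | select{data,more,err}  match labels match
                      case data:
                        end | end  match
                      case more:
                        Y | Y  match
                      case err:
                        end | end  match
                  case ok:
                    recv[Int] | send[Int]  match
                      end | end  match
              case stop:
                select{err,retry} | offer{err,retry}  match labels match
                  case err:
                    offer{more,stop,ok} | select{more,stop,ok}  match labels match
                      case more:
                        Y | Y  match
                      case stop:
                        Y | Y  match
                      case ok:
                        Y | Y  match
                  case retry:
                    send[Int] | recv[Int]  match
                      Y | Y  match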